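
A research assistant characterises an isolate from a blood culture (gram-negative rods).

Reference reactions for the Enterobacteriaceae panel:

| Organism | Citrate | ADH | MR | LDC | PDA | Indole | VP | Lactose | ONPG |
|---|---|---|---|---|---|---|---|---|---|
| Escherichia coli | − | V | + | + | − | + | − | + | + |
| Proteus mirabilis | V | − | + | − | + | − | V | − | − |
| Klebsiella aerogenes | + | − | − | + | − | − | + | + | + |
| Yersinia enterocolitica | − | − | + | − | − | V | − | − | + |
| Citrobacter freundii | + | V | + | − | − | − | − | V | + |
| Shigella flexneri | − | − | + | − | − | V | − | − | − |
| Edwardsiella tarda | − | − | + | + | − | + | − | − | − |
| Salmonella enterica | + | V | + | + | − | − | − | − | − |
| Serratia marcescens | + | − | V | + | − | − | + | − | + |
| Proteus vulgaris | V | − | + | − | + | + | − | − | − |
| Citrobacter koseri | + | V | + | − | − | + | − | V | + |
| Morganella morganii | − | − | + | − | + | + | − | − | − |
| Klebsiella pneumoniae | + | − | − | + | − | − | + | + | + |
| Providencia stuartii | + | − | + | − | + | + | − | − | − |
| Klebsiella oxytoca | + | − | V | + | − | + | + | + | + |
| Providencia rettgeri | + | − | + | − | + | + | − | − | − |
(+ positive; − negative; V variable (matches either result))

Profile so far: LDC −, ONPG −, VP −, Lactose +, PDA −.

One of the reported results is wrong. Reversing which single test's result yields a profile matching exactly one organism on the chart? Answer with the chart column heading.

As reported, no row in the chart matches all 5 reactions.
Reversing VP → still no organism matches.
Reversing Lactose (to −) → unique match: Shigella flexneri.
Reversing LDC → still no organism matches.
Reversing PDA → still no organism matches.
Reversing ONPG → 2 organisms match (not unique).

Lactose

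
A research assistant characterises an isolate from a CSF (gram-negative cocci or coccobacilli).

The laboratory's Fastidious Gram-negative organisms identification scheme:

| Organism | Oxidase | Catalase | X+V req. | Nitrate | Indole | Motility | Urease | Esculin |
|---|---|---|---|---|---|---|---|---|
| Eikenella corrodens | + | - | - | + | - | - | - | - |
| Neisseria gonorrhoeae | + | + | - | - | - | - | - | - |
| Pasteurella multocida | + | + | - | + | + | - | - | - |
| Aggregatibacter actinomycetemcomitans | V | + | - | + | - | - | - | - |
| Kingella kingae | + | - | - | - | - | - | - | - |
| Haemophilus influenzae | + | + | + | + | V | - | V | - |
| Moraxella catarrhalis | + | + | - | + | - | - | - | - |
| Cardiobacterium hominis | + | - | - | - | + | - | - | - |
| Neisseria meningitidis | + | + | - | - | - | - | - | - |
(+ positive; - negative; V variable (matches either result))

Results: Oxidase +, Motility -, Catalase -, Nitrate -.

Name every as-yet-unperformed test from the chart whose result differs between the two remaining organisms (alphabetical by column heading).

Indole

Oxidase +: all 9 remaining candidates are consistent.
Nitrate -: excludes 5 organisms — 4 left.
Motility -: all 4 remaining candidates are consistent.
Catalase -: excludes Neisseria gonorrhoeae, Neisseria meningitidis — 2 left.
Two candidates remain: Cardiobacterium hominis and Kingella kingae.
  X+V req.: - vs - — same for both, does not separate.
  Indole: Cardiobacterium hominis +, Kingella kingae - — discriminates.
  Urease: - vs - — same for both, does not separate.
  Esculin: - vs - — same for both, does not separate.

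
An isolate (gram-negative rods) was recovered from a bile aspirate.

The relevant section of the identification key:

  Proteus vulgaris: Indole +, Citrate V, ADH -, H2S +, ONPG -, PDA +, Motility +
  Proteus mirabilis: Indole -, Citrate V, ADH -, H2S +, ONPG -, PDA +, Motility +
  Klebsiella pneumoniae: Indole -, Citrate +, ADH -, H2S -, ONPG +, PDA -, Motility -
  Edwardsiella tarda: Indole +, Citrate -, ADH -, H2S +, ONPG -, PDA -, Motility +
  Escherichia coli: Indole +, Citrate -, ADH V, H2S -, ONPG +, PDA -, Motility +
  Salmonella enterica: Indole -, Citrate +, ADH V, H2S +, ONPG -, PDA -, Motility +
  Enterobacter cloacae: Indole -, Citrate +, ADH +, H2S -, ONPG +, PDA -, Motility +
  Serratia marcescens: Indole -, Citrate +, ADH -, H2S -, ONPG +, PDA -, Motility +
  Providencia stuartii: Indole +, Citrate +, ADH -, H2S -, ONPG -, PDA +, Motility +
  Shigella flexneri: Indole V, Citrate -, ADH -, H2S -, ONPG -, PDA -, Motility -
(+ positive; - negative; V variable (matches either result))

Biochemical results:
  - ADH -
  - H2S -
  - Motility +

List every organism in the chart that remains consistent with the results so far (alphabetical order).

Escherichia coli, Providencia stuartii, Serratia marcescens

ADH -: excludes Enterobacter cloacae — 9 left.
H2S -: excludes Proteus vulgaris, Proteus mirabilis, Edwardsiella tarda, Salmonella enterica — 5 left.
Motility +: excludes Klebsiella pneumoniae, Shigella flexneri — 3 left.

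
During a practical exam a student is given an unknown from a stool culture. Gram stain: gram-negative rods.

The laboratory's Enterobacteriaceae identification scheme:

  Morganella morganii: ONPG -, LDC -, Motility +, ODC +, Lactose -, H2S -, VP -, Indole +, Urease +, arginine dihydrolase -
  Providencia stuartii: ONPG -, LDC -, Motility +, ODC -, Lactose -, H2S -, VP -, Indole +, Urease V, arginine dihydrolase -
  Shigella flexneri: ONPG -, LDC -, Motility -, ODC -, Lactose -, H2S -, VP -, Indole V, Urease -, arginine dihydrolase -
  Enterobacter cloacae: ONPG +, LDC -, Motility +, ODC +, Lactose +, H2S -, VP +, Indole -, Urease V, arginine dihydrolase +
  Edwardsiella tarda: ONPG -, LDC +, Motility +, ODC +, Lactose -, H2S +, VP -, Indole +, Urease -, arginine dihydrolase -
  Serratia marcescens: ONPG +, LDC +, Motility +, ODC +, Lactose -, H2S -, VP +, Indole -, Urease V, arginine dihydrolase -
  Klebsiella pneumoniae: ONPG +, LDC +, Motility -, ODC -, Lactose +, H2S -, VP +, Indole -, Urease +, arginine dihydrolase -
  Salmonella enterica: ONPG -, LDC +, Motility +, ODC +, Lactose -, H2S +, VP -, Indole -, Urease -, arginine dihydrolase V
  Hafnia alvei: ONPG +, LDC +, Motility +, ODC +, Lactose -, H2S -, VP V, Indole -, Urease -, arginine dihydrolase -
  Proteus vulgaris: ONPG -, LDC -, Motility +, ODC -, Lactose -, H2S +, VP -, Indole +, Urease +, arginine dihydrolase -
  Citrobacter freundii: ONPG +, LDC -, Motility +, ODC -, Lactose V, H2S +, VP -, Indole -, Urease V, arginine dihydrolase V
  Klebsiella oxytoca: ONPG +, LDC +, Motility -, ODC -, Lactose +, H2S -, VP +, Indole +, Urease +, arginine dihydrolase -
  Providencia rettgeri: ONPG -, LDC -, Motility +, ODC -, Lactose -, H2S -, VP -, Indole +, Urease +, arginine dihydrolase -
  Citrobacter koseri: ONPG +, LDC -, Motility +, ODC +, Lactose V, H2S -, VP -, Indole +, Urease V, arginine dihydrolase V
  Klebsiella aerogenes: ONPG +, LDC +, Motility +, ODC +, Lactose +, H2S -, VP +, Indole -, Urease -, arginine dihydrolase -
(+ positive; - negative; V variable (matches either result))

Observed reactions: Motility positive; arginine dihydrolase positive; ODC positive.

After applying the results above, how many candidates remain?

arginine dihydrolase +: excludes 11 organisms — 4 left.
Motility +: all 4 remaining candidates are consistent.
ODC +: excludes Citrobacter freundii — 3 left.
Still consistent: Citrobacter koseri, Enterobacter cloacae, Salmonella enterica.

3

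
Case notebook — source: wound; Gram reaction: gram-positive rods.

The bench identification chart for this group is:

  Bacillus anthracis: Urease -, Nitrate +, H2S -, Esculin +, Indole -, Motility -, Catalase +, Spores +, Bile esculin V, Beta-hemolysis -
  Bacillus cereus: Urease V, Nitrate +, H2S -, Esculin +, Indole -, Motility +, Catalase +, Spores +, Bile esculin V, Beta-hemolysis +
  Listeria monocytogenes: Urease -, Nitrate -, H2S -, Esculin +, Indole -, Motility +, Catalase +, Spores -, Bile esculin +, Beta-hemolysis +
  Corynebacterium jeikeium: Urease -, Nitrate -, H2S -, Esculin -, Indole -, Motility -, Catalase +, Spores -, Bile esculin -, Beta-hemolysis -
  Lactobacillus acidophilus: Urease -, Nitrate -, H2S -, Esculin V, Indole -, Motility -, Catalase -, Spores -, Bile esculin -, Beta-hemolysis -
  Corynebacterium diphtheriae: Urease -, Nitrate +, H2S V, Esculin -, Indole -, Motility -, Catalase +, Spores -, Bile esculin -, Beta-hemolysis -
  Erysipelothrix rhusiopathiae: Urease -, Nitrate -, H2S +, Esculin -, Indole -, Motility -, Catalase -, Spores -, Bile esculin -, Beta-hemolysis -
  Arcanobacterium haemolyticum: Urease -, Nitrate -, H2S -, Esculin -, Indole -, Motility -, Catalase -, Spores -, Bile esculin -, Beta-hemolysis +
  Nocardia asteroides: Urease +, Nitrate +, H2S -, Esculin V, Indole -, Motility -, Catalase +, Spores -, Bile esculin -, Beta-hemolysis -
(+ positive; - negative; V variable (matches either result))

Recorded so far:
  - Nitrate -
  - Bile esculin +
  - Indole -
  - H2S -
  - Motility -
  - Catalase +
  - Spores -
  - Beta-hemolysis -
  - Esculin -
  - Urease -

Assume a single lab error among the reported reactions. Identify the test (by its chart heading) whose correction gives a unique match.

Bile esculin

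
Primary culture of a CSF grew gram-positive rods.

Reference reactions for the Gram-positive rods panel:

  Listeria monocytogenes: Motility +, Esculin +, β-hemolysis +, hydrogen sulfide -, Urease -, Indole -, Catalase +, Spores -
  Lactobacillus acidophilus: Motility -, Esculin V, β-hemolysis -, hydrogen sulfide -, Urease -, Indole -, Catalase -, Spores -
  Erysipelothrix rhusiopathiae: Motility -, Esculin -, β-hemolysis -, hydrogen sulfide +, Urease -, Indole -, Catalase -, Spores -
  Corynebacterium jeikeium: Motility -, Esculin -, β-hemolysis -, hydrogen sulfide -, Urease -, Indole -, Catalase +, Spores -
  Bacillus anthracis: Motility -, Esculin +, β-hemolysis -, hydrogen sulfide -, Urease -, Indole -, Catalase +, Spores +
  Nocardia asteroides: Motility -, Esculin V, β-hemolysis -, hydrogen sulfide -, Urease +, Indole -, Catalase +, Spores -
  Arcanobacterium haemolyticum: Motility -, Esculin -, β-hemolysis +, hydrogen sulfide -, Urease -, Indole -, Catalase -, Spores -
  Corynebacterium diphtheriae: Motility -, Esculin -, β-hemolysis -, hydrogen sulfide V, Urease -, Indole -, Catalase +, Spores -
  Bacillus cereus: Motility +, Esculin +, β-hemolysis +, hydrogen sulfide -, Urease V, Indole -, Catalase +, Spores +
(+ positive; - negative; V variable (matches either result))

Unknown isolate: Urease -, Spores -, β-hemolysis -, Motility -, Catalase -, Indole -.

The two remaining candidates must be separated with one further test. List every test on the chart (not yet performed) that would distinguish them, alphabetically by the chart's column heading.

Motility -: excludes Listeria monocytogenes, Bacillus cereus — 7 left.
Spores -: excludes Bacillus anthracis — 6 left.
Indole -: all 6 remaining candidates are consistent.
Catalase -: excludes Corynebacterium jeikeium, Nocardia asteroides, Corynebacterium diphtheriae — 3 left.
Urease -: all 3 remaining candidates are consistent.
β-hemolysis -: excludes Arcanobacterium haemolyticum — 2 left.
Two candidates remain: Erysipelothrix rhusiopathiae and Lactobacillus acidophilus.
  Esculin: - vs V — variable for at least one, does not separate.
  hydrogen sulfide: Erysipelothrix rhusiopathiae +, Lactobacillus acidophilus - — discriminates.

hydrogen sulfide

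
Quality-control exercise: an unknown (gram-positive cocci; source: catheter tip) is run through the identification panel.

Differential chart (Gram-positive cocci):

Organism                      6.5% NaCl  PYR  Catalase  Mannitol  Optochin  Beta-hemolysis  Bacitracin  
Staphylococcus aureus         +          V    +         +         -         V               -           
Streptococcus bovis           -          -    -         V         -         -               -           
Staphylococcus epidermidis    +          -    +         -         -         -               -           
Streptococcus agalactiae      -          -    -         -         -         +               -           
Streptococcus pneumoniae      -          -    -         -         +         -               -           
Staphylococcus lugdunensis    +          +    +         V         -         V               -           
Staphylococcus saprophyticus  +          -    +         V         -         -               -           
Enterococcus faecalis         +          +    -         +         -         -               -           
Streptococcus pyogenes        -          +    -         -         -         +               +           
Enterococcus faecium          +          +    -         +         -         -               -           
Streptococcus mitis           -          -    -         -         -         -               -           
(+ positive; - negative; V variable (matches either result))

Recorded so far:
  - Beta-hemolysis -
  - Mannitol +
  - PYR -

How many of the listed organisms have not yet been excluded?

Beta-hemolysis -: excludes Streptococcus agalactiae, Streptococcus pyogenes — 9 left.
Mannitol +: excludes Staphylococcus epidermidis, Streptococcus pneumoniae, Streptococcus mitis — 6 left.
PYR -: excludes Staphylococcus lugdunensis, Enterococcus faecalis, Enterococcus faecium — 3 left.
Still consistent: Staphylococcus aureus, Staphylococcus saprophyticus, Streptococcus bovis.

3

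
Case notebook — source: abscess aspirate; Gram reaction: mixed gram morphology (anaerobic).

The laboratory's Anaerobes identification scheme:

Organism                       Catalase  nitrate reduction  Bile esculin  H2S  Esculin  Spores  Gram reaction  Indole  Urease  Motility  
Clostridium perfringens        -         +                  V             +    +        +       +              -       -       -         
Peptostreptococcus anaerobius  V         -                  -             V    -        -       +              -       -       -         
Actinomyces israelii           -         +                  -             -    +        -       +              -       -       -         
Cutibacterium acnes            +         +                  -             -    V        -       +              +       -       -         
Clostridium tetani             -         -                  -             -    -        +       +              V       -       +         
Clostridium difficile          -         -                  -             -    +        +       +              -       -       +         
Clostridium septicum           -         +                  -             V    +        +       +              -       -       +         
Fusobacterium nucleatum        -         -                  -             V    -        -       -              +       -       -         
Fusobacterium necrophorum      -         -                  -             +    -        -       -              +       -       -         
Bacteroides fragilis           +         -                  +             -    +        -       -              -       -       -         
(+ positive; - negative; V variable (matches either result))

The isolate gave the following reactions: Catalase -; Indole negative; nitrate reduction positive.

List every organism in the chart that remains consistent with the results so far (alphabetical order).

Catalase -: excludes Cutibacterium acnes, Bacteroides fragilis — 8 left.
nitrate reduction +: excludes 5 organisms — 3 left.
Indole -: all 3 remaining candidates are consistent.

Actinomyces israelii, Clostridium perfringens, Clostridium septicum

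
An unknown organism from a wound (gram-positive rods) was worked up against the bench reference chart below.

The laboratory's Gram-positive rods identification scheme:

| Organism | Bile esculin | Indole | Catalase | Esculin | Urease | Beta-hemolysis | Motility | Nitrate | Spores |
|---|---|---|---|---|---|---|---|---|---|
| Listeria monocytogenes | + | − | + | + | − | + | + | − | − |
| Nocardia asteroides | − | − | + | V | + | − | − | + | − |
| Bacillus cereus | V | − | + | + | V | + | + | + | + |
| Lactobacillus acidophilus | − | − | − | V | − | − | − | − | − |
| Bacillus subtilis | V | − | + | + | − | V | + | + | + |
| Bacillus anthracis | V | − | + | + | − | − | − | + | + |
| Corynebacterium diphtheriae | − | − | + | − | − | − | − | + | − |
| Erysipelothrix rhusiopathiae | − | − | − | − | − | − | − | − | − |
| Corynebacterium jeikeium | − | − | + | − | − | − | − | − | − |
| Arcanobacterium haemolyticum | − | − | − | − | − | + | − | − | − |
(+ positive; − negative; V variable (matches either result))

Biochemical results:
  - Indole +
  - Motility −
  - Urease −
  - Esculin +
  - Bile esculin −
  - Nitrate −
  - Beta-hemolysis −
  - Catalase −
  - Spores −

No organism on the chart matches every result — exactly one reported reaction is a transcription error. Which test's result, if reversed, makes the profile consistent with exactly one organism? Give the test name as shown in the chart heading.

Indole

As reported, no row in the chart matches all 9 reactions.
Reversing Spores → still no organism matches.
Reversing Bile esculin → still no organism matches.
Reversing Urease → still no organism matches.
Reversing Nitrate → still no organism matches.
Reversing Esculin → still no organism matches.
Reversing Indole (to −) → unique match: Lactobacillus acidophilus.
Reversing Motility → still no organism matches.
Reversing Catalase → still no organism matches.
Reversing Beta-hemolysis → still no organism matches.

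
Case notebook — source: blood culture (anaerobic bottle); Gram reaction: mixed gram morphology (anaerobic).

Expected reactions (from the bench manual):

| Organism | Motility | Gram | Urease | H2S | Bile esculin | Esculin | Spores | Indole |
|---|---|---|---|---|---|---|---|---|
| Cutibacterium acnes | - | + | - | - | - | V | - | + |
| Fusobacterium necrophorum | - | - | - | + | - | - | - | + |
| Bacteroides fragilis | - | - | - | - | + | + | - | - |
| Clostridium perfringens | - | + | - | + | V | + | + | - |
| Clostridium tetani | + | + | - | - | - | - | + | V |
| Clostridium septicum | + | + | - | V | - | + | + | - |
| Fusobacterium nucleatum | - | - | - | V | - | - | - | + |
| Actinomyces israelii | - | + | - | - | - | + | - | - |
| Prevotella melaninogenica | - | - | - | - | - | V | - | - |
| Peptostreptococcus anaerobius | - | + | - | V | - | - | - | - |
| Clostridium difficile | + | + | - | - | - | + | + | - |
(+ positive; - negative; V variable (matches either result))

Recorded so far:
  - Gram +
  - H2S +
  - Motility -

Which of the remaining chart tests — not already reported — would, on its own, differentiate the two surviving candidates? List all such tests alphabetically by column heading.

H2S +: excludes 6 organisms — 5 left.
Gram +: excludes Fusobacterium necrophorum, Fusobacterium nucleatum — 3 left.
Motility -: excludes Clostridium septicum — 2 left.
Two candidates remain: Clostridium perfringens and Peptostreptococcus anaerobius.
  Urease: - vs - — same for both, does not separate.
  Bile esculin: V vs - — variable for at least one, does not separate.
  Esculin: Clostridium perfringens +, Peptostreptococcus anaerobius - — discriminates.
  Spores: Clostridium perfringens +, Peptostreptococcus anaerobius - — discriminates.
  Indole: - vs - — same for both, does not separate.

Esculin, Spores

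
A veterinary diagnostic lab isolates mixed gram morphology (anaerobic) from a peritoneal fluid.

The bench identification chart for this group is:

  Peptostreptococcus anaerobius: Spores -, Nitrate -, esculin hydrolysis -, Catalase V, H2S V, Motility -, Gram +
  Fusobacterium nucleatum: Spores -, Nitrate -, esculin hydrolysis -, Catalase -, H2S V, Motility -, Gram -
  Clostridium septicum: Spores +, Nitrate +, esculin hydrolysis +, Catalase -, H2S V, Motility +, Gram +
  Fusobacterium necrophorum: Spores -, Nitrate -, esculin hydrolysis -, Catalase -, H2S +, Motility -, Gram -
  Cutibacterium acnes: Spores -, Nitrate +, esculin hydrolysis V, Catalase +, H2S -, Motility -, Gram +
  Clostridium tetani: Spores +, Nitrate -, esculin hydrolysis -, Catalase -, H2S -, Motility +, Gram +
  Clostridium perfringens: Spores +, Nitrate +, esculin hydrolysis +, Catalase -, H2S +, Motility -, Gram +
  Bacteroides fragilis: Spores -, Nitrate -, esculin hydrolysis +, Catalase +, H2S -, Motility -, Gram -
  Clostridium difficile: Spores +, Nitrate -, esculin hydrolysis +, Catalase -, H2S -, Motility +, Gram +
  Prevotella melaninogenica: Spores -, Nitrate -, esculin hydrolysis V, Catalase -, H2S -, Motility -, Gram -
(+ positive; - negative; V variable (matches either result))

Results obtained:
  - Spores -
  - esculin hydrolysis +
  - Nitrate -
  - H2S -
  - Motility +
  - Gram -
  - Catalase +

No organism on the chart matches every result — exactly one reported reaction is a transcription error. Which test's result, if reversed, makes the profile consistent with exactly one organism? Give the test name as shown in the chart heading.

Motility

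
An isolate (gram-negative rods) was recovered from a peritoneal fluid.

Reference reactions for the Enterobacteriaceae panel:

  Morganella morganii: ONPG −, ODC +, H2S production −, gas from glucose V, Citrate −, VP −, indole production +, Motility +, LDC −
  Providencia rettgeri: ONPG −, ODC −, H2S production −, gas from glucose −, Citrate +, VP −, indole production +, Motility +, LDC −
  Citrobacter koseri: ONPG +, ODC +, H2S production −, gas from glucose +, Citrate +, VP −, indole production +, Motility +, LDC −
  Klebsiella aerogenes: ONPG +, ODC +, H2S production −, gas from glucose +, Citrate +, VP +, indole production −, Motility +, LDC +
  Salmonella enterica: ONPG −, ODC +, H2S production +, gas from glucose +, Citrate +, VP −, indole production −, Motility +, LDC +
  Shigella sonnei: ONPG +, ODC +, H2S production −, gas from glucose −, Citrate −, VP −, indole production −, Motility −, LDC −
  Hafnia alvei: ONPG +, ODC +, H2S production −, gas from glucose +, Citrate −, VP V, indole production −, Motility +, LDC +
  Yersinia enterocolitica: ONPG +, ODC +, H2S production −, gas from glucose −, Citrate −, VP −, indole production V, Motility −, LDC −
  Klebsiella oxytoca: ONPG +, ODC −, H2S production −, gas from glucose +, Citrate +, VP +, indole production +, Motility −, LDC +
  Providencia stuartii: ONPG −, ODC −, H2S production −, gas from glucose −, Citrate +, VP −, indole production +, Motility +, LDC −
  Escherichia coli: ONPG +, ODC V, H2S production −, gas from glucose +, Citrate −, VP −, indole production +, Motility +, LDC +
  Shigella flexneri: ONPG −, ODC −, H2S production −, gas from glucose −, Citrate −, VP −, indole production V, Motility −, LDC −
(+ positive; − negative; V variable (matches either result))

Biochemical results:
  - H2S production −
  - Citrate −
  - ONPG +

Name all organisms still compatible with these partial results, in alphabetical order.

Escherichia coli, Hafnia alvei, Shigella sonnei, Yersinia enterocolitica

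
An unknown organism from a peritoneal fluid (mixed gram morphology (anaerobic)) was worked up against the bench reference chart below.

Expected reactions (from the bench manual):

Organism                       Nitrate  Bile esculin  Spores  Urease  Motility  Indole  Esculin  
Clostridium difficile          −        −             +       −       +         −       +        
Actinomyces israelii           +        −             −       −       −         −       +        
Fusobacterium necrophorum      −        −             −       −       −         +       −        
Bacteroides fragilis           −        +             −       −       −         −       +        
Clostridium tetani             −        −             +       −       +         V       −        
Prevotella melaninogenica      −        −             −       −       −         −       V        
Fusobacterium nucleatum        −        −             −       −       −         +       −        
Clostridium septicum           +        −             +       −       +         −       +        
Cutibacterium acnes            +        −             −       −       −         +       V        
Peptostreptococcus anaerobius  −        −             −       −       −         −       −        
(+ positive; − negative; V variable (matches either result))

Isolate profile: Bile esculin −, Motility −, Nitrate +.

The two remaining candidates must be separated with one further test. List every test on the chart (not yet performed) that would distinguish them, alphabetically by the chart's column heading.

Bile esculin −: excludes Bacteroides fragilis — 9 left.
Nitrate +: excludes 6 organisms — 3 left.
Motility −: excludes Clostridium septicum — 2 left.
Two candidates remain: Actinomyces israelii and Cutibacterium acnes.
  Spores: − vs − — same for both, does not separate.
  Urease: − vs − — same for both, does not separate.
  Indole: Actinomyces israelii −, Cutibacterium acnes + — discriminates.
  Esculin: + vs V — variable for at least one, does not separate.

Indole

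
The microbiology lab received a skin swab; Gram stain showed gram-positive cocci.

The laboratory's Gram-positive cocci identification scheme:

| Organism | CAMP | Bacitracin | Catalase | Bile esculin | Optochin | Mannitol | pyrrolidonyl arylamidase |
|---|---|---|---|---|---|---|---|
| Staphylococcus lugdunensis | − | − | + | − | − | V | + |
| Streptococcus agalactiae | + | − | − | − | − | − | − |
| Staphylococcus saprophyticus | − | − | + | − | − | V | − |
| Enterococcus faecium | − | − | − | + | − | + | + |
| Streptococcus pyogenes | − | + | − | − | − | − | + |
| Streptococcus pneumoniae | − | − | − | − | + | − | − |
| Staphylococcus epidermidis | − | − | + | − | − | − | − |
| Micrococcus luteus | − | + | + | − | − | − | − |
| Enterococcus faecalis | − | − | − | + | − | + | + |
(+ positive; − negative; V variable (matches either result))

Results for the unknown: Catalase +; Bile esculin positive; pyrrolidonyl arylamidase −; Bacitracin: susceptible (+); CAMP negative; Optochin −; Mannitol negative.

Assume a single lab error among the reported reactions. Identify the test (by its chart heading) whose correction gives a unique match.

As reported, no row in the chart matches all 7 reactions.
Reversing Optochin → still no organism matches.
Reversing Mannitol → still no organism matches.
Reversing pyrrolidonyl arylamidase → still no organism matches.
Reversing Bile esculin (to −) → unique match: Micrococcus luteus.
Reversing CAMP → still no organism matches.
Reversing Bacitracin → still no organism matches.
Reversing Catalase → still no organism matches.

Bile esculin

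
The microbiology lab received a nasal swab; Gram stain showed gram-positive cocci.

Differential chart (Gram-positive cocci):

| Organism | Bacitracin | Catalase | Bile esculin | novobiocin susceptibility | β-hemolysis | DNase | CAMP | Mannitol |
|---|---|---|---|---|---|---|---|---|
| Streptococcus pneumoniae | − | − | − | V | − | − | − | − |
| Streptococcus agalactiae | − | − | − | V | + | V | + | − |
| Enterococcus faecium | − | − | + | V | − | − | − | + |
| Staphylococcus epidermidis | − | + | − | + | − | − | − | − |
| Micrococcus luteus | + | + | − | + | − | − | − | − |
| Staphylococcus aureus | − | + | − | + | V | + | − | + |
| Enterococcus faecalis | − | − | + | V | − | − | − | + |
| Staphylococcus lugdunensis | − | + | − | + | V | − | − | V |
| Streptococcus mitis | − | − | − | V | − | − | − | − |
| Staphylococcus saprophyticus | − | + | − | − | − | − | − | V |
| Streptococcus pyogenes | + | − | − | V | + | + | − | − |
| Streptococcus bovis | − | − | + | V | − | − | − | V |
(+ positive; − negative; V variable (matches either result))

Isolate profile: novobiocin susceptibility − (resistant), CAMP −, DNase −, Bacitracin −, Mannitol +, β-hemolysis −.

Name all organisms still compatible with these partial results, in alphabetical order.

Enterococcus faecalis, Enterococcus faecium, Staphylococcus saprophyticus, Streptococcus bovis

CAMP −: excludes Streptococcus agalactiae — 11 left.
β-hemolysis −: excludes Streptococcus pyogenes — 10 left.
novobiocin susceptibility −: excludes Staphylococcus epidermidis, Micrococcus luteus, Staphylococcus aureus, Staphylococcus lugdunensis — 6 left.
DNase −: all 6 remaining candidates are consistent.
Bacitracin −: all 6 remaining candidates are consistent.
Mannitol +: excludes Streptococcus pneumoniae, Streptococcus mitis — 4 left.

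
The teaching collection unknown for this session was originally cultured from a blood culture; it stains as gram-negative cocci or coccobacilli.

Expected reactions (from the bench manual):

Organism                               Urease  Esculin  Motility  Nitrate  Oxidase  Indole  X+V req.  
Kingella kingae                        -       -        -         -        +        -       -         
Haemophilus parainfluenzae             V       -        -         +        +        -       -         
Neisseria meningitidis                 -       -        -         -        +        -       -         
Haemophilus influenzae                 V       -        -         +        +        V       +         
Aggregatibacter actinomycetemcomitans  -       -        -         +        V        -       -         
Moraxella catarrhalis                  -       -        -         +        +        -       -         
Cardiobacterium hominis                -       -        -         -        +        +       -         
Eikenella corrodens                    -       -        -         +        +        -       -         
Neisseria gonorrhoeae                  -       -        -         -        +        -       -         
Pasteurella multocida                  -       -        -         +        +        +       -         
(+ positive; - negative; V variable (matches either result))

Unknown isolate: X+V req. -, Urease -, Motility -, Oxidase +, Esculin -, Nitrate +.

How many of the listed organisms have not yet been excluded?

5

X+V req. -: excludes Haemophilus influenzae — 9 left.
Oxidase +: all 9 remaining candidates are consistent.
Nitrate +: excludes Kingella kingae, Neisseria meningitidis, Cardiobacterium hominis, Neisseria gonorrhoeae — 5 left.
Motility -: all 5 remaining candidates are consistent.
Urease -: all 5 remaining candidates are consistent.
Esculin -: all 5 remaining candidates are consistent.
Still consistent: Aggregatibacter actinomycetemcomitans, Eikenella corrodens, Haemophilus parainfluenzae, Moraxella catarrhalis, Pasteurella multocida.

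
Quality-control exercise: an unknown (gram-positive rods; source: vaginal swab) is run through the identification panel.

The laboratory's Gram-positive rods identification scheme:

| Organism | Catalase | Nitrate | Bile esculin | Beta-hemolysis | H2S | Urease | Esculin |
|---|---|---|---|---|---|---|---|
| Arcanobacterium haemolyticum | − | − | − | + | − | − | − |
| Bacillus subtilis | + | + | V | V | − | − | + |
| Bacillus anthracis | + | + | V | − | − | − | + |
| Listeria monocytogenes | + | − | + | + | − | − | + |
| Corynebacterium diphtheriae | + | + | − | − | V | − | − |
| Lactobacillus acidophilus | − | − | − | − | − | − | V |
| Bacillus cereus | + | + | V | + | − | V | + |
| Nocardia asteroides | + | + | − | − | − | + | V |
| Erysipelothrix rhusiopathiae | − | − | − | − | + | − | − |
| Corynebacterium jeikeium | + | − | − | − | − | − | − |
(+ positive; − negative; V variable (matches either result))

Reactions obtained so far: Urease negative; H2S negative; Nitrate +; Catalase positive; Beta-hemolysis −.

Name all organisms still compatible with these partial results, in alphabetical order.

H2S −: excludes Erysipelothrix rhusiopathiae — 9 left.
Catalase +: excludes Arcanobacterium haemolyticum, Lactobacillus acidophilus — 7 left.
Beta-hemolysis −: excludes Listeria monocytogenes, Bacillus cereus — 5 left.
Urease −: excludes Nocardia asteroides — 4 left.
Nitrate +: excludes Corynebacterium jeikeium — 3 left.

Bacillus anthracis, Bacillus subtilis, Corynebacterium diphtheriae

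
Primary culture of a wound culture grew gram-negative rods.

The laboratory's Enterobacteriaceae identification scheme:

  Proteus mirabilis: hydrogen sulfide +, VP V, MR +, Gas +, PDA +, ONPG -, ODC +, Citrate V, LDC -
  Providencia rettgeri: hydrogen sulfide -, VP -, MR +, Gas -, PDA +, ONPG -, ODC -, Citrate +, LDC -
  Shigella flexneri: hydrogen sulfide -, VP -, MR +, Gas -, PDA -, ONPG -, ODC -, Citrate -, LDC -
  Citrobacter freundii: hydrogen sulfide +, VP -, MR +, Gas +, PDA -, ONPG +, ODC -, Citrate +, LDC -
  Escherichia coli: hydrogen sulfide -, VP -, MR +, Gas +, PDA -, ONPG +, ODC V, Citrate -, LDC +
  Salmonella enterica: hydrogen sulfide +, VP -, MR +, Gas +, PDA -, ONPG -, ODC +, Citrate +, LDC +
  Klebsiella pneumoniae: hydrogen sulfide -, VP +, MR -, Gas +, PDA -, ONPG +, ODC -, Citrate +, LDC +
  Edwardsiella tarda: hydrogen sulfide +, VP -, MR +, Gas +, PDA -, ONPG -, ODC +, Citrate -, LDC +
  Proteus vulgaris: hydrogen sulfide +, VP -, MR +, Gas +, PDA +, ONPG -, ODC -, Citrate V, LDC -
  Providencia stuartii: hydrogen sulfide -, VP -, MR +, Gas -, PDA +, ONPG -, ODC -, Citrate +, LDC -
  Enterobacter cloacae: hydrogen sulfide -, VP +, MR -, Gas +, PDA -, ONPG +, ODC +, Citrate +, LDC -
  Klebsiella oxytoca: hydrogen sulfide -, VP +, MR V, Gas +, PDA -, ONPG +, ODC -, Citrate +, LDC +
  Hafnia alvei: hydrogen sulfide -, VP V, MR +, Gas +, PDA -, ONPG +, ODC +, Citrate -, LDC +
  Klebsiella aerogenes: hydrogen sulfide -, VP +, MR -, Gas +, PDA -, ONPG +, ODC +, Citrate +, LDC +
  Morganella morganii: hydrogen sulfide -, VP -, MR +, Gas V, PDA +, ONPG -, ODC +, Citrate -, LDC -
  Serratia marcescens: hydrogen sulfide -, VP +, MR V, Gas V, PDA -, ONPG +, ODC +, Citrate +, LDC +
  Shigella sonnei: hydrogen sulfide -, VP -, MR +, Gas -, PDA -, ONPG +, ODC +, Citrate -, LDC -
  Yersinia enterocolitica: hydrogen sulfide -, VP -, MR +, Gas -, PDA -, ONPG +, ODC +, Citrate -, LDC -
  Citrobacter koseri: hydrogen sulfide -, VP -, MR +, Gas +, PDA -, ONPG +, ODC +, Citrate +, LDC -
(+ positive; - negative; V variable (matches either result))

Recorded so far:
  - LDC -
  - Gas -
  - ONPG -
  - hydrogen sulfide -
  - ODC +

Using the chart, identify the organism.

Morganella morganii

hydrogen sulfide -: excludes 5 organisms — 14 left.
ONPG -: excludes 10 organisms — 4 left.
LDC -: all 4 remaining candidates are consistent.
ODC +: excludes Providencia rettgeri, Shigella flexneri, Providencia stuartii — 1 left.
Gas -: the one remaining candidate is consistent.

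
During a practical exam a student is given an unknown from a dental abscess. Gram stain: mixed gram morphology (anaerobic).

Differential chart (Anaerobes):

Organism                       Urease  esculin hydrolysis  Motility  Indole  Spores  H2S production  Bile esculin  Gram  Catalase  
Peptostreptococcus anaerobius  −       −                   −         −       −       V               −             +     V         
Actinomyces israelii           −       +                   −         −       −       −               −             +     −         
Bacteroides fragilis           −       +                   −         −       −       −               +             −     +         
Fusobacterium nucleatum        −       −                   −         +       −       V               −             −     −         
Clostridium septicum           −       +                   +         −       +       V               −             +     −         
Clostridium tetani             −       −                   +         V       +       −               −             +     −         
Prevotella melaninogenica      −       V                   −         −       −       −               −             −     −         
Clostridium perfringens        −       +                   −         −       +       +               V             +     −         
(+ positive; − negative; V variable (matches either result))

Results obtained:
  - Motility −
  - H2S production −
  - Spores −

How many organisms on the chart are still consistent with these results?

5

Motility −: excludes Clostridium septicum, Clostridium tetani — 6 left.
H2S production −: excludes Clostridium perfringens — 5 left.
Spores −: all 5 remaining candidates are consistent.
Still consistent: Actinomyces israelii, Bacteroides fragilis, Fusobacterium nucleatum, Peptostreptococcus anaerobius, Prevotella melaninogenica.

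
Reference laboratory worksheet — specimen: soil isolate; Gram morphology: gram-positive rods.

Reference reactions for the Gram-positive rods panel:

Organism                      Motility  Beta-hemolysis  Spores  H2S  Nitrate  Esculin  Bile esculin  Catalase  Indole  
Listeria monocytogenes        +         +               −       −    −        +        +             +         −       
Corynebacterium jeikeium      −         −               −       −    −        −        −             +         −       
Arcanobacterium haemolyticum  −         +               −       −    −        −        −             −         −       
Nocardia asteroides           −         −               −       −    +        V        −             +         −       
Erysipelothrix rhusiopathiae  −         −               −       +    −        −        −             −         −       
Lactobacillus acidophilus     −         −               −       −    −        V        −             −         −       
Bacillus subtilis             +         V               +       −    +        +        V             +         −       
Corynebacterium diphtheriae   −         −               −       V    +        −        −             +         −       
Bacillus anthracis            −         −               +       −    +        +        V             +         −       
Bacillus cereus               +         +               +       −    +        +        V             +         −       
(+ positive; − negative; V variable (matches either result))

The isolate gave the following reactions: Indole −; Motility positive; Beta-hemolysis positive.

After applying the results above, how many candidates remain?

Motility +: excludes 7 organisms — 3 left.
Beta-hemolysis +: all 3 remaining candidates are consistent.
Indole −: all 3 remaining candidates are consistent.
Still consistent: Bacillus cereus, Bacillus subtilis, Listeria monocytogenes.

3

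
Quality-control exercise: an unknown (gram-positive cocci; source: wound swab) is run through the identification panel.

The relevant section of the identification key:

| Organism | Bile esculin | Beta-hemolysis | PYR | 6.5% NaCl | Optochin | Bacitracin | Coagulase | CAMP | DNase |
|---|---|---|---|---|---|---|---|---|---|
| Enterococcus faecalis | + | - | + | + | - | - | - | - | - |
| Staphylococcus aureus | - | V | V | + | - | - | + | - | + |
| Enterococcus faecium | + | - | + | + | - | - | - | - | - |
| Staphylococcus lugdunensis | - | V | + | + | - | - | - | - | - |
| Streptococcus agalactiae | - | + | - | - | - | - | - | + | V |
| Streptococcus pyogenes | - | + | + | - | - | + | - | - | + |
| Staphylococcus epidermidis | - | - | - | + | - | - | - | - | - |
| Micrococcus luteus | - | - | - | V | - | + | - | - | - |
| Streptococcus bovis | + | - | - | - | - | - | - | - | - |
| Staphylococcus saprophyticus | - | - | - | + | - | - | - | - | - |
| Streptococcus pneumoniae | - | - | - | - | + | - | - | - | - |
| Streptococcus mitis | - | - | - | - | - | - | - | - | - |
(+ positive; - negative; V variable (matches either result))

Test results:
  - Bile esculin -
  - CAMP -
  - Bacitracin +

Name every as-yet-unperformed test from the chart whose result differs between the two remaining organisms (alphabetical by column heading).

Bile esculin -: excludes Enterococcus faecalis, Enterococcus faecium, Streptococcus bovis — 9 left.
Bacitracin +: excludes 7 organisms — 2 left.
CAMP -: all 2 remaining candidates are consistent.
Two candidates remain: Micrococcus luteus and Streptococcus pyogenes.
  Beta-hemolysis: Micrococcus luteus -, Streptococcus pyogenes + — discriminates.
  PYR: Micrococcus luteus -, Streptococcus pyogenes + — discriminates.
  6.5% NaCl: V vs - — variable for at least one, does not separate.
  Optochin: - vs - — same for both, does not separate.
  Coagulase: - vs - — same for both, does not separate.
  DNase: Micrococcus luteus -, Streptococcus pyogenes + — discriminates.

Beta-hemolysis, DNase, PYR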